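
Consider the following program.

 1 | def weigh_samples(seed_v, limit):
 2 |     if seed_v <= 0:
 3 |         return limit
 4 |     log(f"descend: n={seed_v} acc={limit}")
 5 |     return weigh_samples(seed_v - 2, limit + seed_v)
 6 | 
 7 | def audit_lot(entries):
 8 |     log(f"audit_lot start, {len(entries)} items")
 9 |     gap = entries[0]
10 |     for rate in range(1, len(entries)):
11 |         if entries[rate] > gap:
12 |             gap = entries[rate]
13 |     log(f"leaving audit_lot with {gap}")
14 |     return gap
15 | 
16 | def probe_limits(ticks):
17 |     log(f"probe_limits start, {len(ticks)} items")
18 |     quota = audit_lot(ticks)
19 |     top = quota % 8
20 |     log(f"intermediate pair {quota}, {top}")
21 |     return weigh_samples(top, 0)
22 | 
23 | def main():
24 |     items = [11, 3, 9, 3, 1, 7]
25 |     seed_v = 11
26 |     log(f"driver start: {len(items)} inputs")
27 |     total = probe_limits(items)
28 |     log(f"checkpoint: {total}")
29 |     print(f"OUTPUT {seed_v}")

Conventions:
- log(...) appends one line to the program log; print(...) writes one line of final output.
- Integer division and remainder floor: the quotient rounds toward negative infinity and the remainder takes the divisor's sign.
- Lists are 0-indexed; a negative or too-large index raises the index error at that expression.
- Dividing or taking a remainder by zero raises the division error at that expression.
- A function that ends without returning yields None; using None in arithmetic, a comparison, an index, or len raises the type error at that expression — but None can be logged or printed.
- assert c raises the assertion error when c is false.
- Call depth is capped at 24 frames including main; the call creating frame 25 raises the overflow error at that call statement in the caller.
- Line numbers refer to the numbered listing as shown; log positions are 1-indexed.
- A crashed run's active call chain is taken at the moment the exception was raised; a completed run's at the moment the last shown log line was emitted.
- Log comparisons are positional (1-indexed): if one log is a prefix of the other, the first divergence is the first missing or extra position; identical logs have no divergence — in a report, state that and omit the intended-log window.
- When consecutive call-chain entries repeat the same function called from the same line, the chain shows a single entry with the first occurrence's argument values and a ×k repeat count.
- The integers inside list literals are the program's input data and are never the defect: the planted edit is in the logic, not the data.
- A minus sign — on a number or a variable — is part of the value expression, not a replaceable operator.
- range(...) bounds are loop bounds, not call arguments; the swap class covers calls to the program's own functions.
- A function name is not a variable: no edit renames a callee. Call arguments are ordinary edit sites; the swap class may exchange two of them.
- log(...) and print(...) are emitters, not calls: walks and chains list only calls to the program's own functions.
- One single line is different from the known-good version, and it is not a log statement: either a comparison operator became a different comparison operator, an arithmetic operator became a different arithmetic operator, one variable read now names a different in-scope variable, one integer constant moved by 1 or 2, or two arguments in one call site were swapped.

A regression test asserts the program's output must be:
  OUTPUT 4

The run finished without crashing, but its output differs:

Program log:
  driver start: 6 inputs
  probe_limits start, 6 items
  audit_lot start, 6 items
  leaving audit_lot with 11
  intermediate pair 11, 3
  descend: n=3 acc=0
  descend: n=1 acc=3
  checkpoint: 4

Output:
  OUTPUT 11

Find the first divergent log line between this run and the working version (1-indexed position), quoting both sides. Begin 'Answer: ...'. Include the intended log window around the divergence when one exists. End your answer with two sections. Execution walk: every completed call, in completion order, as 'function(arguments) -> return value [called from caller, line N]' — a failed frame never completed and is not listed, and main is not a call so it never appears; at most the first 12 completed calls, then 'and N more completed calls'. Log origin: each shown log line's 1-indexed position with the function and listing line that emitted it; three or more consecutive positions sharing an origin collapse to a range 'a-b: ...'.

Answer: there is none — every log position agrees.
Execution walk:
  audit_lot([11, 3, 9, 3, 1, 7]) -> 11  [called from probe_limits, line 18]
  weigh_samples(-1, 4) -> 4  [called from weigh_samples, line 5]
  weigh_samples(1, 3) -> 4  [called from weigh_samples, line 5]
  weigh_samples(3, 0) -> 4  [called from probe_limits, line 21]
  probe_limits([11, 3, 9, 3, 1, 7]) -> 4  [called from main, line 27]
Log origin:
  1: logged in main at line 26
  2: logged in probe_limits at line 17
  3: logged in audit_lot at line 8
  4: logged in audit_lot at line 13
  5: logged in probe_limits at line 20
  6: logged in weigh_samples at line 4
  7: logged in weigh_samples at line 4
  8: logged in main at line 28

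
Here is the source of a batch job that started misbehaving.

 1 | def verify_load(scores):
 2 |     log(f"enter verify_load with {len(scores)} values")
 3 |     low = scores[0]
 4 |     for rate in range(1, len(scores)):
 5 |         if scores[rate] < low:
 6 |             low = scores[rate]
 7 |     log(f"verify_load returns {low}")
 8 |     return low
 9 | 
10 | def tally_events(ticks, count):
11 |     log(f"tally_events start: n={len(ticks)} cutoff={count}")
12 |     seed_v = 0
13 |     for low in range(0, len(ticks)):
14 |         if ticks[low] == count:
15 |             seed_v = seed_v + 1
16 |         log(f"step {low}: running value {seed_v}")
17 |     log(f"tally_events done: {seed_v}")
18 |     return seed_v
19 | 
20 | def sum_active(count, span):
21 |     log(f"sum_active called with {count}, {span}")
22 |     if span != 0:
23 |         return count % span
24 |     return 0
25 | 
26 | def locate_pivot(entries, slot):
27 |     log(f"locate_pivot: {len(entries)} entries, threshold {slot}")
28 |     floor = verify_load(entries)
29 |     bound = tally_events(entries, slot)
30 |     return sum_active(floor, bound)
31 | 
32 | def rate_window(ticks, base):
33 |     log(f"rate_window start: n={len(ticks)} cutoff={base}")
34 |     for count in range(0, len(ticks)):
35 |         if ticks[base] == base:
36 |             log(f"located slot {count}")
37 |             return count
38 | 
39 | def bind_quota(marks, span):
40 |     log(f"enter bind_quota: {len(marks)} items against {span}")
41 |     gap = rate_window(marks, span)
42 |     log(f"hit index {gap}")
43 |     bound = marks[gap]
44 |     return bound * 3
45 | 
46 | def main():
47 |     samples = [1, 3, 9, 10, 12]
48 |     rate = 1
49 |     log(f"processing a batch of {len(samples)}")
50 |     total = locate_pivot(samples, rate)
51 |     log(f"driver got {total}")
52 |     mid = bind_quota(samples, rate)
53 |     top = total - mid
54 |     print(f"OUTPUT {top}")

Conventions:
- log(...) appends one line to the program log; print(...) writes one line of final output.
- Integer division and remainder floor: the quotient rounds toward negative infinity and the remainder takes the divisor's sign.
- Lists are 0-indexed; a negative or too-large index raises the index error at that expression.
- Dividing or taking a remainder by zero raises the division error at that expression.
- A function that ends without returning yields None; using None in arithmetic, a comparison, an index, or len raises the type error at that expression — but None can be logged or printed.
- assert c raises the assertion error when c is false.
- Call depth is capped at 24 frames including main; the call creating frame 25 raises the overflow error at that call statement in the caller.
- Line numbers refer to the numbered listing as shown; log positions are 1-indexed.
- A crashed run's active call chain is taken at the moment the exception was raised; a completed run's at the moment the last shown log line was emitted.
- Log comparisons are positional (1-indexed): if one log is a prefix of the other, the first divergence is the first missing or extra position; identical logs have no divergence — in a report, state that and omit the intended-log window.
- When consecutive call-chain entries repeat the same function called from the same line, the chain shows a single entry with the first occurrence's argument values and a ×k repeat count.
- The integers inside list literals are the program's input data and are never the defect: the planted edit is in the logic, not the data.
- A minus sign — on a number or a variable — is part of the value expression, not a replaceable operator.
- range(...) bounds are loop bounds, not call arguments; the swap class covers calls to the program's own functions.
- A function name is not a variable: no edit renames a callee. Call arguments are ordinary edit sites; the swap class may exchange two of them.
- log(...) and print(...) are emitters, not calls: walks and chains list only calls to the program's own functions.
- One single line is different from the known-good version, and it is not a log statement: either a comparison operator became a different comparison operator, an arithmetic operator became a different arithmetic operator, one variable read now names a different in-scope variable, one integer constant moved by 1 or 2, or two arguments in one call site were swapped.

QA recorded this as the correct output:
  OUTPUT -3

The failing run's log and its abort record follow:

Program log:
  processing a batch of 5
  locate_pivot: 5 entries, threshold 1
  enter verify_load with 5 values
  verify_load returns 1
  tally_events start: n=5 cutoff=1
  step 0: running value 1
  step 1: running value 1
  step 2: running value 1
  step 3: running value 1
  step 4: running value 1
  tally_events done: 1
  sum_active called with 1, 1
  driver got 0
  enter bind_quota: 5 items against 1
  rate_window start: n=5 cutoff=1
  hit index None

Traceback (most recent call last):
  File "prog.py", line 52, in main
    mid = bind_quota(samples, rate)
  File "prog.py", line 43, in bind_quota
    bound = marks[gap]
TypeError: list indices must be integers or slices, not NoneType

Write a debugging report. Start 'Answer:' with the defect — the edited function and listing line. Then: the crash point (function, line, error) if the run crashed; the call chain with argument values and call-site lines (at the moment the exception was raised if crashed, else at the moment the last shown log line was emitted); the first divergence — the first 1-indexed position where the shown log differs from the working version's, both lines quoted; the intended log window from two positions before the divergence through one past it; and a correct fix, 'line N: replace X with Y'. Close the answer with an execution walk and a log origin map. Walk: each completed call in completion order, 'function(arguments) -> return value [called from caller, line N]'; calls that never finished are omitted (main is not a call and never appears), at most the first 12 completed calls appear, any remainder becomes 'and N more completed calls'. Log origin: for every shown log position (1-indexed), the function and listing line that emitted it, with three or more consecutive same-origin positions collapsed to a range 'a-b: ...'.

Answer: the defect is in rate_window at line 35.
Core observation: The log first diverges at position 16: the faulty run prints 'hit index None' where the working version prints 'located slot 0'.
Crash: bind_quota, line 43, TypeError.
Call chain: main -> bind_quota([1, 3, 9, 10, 12], 1) (called at line 52).
First divergence: position 16 — the shown line 'hit index None' should read 'located slot 0'.
Intended log window:
  14: enter bind_quota: 5 items against 1
  15: rate_window start: n=5 cutoff=1
  16: located slot 0
  17: hit index 0
Execution walk:
  verify_load([1, 3, 9, 10, 12]) -> 1  [called from locate_pivot, line 28]
  tally_events([1, 3, 9, 10, 12], 1) -> 1  [called from locate_pivot, line 29]
  sum_active(1, 1) -> 0  [called from locate_pivot, line 30]
  locate_pivot([1, 3, 9, 10, 12], 1) -> 0  [called from main, line 50]
  rate_window([1, 3, 9, 10, 12], 1) -> None  [called from bind_quota, line 41]
Origin of each log line:
  1: logged in main at line 49
  2: logged in locate_pivot at line 27
  3: logged in verify_load at line 2
  4: logged in verify_load at line 7
  5: logged in tally_events at line 11
  6-10: logged in tally_events at line 16
  11: logged in tally_events at line 17
  12: logged in sum_active at line 21
  13: logged in main at line 51
  14: logged in bind_quota at line 40
  15: logged in rate_window at line 33
  16: logged in bind_quota at line 42
A correct fix: line 35: replace `ticks[base]` with `ticks[count]`.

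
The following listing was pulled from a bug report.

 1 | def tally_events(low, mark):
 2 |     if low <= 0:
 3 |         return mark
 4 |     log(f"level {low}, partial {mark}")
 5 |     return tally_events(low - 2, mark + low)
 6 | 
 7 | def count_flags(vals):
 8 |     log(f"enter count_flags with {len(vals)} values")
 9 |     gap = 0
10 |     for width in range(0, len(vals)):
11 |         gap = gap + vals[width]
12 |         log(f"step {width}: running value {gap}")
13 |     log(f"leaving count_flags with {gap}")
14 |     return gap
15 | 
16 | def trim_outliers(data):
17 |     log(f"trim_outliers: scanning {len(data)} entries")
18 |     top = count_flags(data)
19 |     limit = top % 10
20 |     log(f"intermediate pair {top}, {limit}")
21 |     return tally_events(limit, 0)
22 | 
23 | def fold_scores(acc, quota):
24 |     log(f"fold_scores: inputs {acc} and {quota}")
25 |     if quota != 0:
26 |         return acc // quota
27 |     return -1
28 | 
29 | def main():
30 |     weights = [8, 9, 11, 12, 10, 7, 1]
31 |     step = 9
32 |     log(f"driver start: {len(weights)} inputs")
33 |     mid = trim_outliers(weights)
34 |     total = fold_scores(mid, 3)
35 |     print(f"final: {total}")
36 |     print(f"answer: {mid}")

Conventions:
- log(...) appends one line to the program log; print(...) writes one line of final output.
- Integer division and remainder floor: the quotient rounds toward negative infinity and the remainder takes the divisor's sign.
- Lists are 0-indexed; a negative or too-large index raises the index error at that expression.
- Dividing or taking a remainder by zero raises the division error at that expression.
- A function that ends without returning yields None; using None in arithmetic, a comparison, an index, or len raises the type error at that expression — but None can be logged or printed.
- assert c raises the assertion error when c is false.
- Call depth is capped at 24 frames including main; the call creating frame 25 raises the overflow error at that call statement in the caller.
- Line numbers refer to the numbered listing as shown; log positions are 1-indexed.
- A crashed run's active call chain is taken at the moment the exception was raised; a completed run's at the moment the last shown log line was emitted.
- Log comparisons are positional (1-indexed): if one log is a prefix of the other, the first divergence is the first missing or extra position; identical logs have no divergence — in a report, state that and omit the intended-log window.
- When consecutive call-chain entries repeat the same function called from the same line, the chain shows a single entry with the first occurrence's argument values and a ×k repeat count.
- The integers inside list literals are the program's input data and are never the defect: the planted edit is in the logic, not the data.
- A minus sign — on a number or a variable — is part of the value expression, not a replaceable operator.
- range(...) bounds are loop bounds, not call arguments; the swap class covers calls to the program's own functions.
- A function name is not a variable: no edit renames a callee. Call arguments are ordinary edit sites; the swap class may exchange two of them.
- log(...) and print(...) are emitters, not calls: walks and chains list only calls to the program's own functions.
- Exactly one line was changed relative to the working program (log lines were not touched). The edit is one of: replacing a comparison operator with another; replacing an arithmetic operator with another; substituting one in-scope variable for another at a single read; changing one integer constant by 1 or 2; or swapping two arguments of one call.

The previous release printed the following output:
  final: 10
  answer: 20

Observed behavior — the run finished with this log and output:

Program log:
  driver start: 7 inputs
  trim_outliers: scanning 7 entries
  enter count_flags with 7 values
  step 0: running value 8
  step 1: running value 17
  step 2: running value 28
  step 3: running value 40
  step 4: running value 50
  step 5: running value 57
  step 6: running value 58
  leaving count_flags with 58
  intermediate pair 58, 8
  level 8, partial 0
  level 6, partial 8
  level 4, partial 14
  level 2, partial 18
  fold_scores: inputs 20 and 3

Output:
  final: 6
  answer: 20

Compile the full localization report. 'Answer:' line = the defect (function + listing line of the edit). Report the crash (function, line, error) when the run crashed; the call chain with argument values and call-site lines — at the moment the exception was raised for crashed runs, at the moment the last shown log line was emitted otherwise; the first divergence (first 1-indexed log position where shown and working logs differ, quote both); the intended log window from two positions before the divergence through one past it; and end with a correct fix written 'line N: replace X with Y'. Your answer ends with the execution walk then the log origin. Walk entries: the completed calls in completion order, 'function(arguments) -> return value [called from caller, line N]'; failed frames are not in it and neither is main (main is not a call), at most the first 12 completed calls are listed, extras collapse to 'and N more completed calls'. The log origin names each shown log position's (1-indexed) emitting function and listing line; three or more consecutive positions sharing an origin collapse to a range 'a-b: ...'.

Answer: the defect is in main at line 34.
Core observation: The log first diverges at position 17: the faulty run prints 'fold_scores: inputs 20 and 3' where the working version prints 'fold_scores: inputs 20 and 2'.
Call chain: main -> fold_scores(20, 3) (called at line 34).
First divergence: position 17 — shown 'fold_scores: inputs 20 and 3', intended 'fold_scores: inputs 20 and 2'.
Intended log window:
  15: level 4, partial 14
  16: level 2, partial 18
  17: fold_scores: inputs 20 and 2
Execution walk:
  count_flags([8, 9, 11, 12, 10, 7, 1]) -> 58  [called from trim_outliers, line 18]
  tally_events(0, 20) -> 20  [called from tally_events, line 5]
  tally_events(2, 18) -> 20  [called from tally_events, line 5]
  tally_events(4, 14) -> 20  [called from tally_events, line 5]
  tally_events(6, 8) -> 20  [called from tally_events, line 5]
  tally_events(8, 0) -> 20  [called from trim_outliers, line 21]
  trim_outliers([8, 9, 11, 12, 10, 7, 1]) -> 20  [called from main, line 33]
  fold_scores(20, 3) -> 6  [called from main, line 34]
Origin of each log line:
  1 — main, line 32
  2 — trim_outliers, line 17
  3 — count_flags, line 8
  4-10 — count_flags, line 12
  11 — count_flags, line 13
  12 — trim_outliers, line 20
  13-16 — tally_events, line 4
  17 — fold_scores, line 24
A correct fix: line 34: replace `3` with `2`.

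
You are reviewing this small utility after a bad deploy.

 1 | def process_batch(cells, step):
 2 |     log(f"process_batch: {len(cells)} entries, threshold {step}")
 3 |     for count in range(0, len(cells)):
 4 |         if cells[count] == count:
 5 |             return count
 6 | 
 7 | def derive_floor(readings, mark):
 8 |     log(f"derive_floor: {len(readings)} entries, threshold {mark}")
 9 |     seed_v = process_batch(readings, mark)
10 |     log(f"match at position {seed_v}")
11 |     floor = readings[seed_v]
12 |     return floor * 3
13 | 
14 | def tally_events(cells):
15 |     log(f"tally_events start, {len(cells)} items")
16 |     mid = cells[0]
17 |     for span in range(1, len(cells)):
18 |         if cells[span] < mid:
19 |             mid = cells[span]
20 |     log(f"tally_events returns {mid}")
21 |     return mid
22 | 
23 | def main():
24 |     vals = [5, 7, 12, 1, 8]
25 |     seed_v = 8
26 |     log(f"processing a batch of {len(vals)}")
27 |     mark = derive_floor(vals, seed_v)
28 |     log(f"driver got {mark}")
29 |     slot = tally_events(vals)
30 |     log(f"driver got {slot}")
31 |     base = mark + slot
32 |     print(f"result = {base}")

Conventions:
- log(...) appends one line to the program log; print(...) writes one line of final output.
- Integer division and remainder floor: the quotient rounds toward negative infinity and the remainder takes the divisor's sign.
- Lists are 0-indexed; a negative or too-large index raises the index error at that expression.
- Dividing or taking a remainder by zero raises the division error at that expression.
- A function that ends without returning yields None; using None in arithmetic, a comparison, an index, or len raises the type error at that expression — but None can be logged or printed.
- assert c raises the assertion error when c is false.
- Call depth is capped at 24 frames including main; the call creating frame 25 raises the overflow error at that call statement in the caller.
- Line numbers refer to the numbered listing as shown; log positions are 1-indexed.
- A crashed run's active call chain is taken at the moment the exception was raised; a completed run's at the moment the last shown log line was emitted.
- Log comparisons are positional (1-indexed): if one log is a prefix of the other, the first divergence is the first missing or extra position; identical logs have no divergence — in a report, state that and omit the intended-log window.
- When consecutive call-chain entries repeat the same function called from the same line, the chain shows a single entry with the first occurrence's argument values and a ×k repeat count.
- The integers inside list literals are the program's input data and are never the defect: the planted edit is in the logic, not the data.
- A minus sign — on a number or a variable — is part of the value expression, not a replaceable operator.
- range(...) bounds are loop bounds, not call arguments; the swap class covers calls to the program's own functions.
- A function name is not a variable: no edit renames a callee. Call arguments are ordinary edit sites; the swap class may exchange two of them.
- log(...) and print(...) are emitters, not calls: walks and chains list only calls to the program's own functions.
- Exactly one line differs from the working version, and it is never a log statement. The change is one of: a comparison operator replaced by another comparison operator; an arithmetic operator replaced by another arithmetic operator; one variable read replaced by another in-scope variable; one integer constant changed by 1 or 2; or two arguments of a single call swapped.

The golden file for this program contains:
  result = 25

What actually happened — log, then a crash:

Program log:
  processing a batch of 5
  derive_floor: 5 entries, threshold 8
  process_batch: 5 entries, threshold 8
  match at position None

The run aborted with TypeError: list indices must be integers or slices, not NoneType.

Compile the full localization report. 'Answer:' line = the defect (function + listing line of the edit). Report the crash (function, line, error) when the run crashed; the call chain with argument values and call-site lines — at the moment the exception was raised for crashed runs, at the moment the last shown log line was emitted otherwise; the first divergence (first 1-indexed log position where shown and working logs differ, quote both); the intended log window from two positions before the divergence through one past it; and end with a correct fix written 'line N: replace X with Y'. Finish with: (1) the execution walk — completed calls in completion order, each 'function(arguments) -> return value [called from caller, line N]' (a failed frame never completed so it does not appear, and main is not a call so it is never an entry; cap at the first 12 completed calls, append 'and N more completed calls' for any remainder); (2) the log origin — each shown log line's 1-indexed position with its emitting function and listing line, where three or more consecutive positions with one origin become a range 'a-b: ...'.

Answer: the defect is in process_batch at line 4.
Core observation: At log position 4 the runs split — shown 'match at position None', but the working version logs 'match at position 4'.
Crash: derive_floor, line 11, TypeError.
Call chain: main -> derive_floor([5, 7, 12, 1, 8], 8) (called at line 27).
First divergence: at position 4 the run shows 'match at position None' where the working version logs 'match at position 4'.
Intended log window:
  2: derive_floor: 5 entries, threshold 8
  3: process_batch: 5 entries, threshold 8
  4: match at position 4
  5: driver got 24
Execution walk:
  process_batch([5, 7, 12, 1, 8], 8) -> None  [called from derive_floor, line 9]
Log origins:
  1: from main, line 26
  2: from derive_floor, line 8
  3: from process_batch, line 2
  4: from derive_floor, line 10
A correct fix: line 4: replace `cells[count] == count` with `cells[count] == step`.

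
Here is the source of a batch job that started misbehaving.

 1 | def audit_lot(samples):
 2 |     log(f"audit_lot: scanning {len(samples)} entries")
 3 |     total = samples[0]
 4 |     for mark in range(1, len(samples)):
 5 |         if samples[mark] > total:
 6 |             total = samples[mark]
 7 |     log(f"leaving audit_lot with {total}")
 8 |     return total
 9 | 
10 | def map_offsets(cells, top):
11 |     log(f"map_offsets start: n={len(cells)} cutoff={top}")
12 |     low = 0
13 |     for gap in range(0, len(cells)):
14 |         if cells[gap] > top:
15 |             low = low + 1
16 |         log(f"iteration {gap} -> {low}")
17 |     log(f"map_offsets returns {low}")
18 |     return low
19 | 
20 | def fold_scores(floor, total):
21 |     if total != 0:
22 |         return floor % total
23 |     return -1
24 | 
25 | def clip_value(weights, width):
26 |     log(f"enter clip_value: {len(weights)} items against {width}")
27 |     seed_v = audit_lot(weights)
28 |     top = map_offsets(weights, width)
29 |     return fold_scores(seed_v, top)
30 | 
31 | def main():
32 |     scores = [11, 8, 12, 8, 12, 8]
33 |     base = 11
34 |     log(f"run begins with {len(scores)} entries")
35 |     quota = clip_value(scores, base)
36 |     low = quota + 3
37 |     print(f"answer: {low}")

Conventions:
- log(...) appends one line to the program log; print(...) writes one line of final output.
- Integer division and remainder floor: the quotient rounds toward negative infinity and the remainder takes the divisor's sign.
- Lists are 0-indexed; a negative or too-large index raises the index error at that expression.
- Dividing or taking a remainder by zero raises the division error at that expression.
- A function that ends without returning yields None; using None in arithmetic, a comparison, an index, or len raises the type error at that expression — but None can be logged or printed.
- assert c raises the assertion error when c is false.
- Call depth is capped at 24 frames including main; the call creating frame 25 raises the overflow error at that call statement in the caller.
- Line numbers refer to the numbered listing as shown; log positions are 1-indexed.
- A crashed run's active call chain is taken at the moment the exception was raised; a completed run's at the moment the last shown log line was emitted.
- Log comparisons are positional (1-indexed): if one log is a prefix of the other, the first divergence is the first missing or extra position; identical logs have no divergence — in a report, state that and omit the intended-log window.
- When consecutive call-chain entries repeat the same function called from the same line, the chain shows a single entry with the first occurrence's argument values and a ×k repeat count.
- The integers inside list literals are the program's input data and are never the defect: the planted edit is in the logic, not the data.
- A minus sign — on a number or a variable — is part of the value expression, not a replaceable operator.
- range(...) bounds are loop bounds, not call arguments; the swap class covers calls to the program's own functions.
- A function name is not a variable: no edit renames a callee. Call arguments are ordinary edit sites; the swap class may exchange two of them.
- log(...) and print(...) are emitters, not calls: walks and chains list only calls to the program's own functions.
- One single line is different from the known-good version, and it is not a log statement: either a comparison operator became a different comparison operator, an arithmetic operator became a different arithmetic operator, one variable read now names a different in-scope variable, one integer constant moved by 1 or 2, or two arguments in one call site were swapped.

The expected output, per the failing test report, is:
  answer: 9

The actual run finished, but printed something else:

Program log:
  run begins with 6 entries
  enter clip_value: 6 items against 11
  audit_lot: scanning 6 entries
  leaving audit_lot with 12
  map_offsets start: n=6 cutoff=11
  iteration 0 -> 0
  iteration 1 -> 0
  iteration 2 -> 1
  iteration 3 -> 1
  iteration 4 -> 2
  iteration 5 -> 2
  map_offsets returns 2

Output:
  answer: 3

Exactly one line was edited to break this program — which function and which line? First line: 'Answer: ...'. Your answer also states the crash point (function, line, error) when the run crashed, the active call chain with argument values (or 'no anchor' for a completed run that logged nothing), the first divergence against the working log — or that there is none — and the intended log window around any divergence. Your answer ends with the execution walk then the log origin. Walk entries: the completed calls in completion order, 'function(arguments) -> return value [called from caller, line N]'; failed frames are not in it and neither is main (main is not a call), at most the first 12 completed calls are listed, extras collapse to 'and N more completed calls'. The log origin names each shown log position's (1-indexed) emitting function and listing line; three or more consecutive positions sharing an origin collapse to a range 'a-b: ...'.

Answer: the defect is in fold_scores at line 22.
The tell: The logs agree in full; only the final output differs.
Call chain: main -> clip_value([11, 8, 12, 8, 12, 8], 11) (called at line 35) -> map_offsets([11, 8, 12, 8, 12, 8], 11) (called at line 28).
First divergence: none (the log streams are identical).
Execution walk:
  audit_lot([11, 8, 12, 8, 12, 8]) -> 12  [called from clip_value, line 27]
  map_offsets([11, 8, 12, 8, 12, 8], 11) -> 2  [called from clip_value, line 28]
  fold_scores(12, 2) -> 0  [called from clip_value, line 29]
  clip_value([11, 8, 12, 8, 12, 8], 11) -> 0  [called from main, line 35]
Log origin:
  1: from main, line 34
  2: from clip_value, line 26
  3: from audit_lot, line 2
  4: from audit_lot, line 7
  5: from map_offsets, line 11
  6-11: from map_offsets, line 16
  12: from map_offsets, line 17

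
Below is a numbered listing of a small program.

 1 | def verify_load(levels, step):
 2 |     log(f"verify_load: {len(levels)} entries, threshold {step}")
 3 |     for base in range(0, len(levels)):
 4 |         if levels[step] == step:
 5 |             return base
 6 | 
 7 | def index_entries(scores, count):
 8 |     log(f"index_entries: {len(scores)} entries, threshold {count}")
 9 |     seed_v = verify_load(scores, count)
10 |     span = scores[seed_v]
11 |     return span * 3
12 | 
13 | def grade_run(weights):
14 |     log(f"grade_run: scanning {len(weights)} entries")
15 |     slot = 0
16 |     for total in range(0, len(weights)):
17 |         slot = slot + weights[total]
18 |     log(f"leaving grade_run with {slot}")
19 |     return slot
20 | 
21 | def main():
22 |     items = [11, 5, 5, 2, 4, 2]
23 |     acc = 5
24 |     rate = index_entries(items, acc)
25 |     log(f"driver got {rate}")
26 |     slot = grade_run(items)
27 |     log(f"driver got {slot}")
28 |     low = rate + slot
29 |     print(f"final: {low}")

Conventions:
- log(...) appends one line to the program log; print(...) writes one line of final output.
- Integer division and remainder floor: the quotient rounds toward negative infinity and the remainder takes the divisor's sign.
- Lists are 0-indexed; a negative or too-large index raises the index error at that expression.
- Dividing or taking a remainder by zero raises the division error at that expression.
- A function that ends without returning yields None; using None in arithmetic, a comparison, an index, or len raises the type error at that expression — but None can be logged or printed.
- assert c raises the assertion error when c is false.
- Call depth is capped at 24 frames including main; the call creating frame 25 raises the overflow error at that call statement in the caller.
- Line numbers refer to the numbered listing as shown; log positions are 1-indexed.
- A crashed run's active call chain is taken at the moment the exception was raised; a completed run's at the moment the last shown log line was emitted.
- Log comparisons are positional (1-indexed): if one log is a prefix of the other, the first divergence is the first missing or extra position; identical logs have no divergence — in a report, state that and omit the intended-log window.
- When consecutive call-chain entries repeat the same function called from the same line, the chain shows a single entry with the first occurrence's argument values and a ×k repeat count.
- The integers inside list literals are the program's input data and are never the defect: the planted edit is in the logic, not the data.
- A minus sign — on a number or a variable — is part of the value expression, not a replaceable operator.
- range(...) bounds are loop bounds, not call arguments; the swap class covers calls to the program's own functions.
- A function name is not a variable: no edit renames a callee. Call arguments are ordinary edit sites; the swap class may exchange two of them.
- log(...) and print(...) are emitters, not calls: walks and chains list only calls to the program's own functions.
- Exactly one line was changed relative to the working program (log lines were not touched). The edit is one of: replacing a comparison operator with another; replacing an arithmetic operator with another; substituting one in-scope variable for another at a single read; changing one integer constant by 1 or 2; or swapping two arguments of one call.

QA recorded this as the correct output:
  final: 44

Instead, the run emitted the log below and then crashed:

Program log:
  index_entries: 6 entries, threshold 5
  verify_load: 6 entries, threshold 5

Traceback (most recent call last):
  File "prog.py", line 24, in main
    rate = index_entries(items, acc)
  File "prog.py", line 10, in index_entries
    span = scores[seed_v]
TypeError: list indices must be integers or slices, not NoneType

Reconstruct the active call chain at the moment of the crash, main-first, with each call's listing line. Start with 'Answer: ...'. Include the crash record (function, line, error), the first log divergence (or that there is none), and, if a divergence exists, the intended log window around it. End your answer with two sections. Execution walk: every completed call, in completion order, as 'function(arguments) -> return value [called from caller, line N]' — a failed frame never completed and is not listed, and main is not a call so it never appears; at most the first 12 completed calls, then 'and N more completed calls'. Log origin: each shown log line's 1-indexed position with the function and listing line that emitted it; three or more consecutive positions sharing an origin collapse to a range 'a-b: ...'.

Answer: main -> index_entries (called at line 24).
Core observation: The shown log is a 2-line prefix of the intended one, whose next entry is 'driver got 15'.
Crash: index_entries, line 10, TypeError.
First divergence: position 3 (shown log ended at 2 lines; the working version continues: 'driver got 15').
Intended log window:
  1: index_entries: 6 entries, threshold 5
  2: verify_load: 6 entries, threshold 5
  3: driver got 15
  4: grade_run: scanning 6 entries
Execution walk:
  verify_load([11, 5, 5, 2, 4, 2], 5) -> None  [called from index_entries, line 9]
Origin of each log line:
  1: from index_entries, line 8
  2: from verify_load, line 2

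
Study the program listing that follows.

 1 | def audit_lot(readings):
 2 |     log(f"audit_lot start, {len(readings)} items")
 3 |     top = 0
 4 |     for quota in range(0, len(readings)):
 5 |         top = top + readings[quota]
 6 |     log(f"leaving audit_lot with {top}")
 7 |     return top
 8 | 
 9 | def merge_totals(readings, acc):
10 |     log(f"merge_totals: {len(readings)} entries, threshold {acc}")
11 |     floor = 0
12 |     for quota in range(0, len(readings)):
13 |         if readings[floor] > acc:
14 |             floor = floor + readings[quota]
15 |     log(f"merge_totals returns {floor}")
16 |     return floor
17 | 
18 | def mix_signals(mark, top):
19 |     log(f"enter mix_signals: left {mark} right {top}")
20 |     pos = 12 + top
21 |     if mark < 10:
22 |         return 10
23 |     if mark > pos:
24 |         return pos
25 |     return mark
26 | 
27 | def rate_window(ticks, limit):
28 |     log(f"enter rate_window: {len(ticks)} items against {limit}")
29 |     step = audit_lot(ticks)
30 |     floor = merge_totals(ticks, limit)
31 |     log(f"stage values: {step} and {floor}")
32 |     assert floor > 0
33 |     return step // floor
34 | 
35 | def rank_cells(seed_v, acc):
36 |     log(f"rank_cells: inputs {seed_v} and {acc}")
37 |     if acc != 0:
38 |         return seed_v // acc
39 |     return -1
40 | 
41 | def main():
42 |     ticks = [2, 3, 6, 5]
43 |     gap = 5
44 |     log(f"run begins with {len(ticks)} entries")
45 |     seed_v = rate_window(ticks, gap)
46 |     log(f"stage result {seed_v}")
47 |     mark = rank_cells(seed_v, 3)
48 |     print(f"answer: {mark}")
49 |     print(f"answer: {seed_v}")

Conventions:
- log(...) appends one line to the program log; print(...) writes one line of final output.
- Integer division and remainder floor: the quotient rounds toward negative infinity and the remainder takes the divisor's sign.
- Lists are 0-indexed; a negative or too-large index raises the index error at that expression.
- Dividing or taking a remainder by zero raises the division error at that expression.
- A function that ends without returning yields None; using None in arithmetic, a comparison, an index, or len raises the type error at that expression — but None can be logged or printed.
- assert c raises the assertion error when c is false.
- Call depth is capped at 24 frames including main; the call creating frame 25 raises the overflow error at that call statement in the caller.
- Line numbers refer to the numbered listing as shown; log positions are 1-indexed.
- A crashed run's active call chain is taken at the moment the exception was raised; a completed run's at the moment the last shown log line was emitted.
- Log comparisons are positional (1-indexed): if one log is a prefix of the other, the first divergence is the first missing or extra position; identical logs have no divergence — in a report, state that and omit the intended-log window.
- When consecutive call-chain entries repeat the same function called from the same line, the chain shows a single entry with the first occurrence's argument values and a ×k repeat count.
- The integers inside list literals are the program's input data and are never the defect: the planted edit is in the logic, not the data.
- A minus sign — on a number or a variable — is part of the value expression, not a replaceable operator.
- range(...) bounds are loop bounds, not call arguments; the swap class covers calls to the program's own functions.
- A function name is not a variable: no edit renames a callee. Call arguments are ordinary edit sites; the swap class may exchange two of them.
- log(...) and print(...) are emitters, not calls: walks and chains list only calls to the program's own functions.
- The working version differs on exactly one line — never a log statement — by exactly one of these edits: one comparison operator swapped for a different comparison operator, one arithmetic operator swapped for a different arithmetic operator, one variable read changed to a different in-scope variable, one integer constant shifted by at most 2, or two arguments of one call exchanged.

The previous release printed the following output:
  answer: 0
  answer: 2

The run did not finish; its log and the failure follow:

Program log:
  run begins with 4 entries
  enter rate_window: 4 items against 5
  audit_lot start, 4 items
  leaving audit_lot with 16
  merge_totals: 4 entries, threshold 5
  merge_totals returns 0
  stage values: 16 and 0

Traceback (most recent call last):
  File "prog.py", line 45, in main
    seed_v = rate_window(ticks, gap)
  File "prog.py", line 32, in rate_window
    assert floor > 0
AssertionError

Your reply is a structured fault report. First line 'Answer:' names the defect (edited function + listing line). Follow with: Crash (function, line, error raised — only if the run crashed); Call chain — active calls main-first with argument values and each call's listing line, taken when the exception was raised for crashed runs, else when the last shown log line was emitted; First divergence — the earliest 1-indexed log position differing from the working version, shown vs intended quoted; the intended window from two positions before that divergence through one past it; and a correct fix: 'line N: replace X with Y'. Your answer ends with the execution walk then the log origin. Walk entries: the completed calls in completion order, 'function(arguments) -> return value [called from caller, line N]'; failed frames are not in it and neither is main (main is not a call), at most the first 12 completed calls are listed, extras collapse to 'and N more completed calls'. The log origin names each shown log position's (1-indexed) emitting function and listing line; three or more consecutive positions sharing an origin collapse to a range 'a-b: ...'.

Answer: the defect is in merge_totals at line 13.
Key fact: The log first diverges at position 6: the faulty run prints 'merge_totals returns 0' where the working version prints 'merge_totals returns 6'.
Crash: rate_window, line 32, AssertionError.
Call chain: main -> rate_window([2, 3, 6, 5], 5) (called at line 45).
First divergence: position 6 — the shown line 'merge_totals returns 0' should read 'merge_totals returns 6'.
Intended log window:
  4: leaving audit_lot with 16
  5: merge_totals: 4 entries, threshold 5
  6: merge_totals returns 6
  7: stage values: 16 and 6
Execution walk:
  audit_lot([2, 3, 6, 5]) -> 16  [called from rate_window, line 29]
  merge_totals([2, 3, 6, 5], 5) -> 0  [called from rate_window, line 30]
Origin of each log line:
  1: from main, line 44
  2: from rate_window, line 28
  3: from audit_lot, line 2
  4: from audit_lot, line 6
  5: from merge_totals, line 10
  6: from merge_totals, line 15
  7: from rate_window, line 31
A correct fix: line 13: replace `floor` with `quota`.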